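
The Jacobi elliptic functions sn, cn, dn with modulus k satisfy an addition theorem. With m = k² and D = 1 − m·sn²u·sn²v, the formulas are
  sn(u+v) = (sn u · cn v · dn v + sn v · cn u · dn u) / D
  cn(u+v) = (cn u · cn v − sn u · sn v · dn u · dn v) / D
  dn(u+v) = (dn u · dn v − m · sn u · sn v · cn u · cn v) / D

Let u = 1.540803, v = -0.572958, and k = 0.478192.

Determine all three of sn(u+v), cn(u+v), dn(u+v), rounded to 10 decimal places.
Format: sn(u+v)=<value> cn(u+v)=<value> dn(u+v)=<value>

sn(u+v)=0.8071526430 cn(u+v)=0.5903427910 dn(u+v)=0.9225096857

sn u = 0.9931179104200886, cn u = 0.1171188114814904, dn u = 0.8800392050234239
sn v = -0.5364832130052725, cn v = 0.8439109918489861, dn v = 0.9665330890317241
m = k² = 0.228667588864
D = 1 − m·sn²u·sn²v = 0.9350889678110023
sn(u+v) = (sn u·cn v·dn v + sn v·cn u·dn u)/D = 0.7547595318059954/0.9350889678110023 = 0.8071526429970089
cn(u+v) = (cn u·cn v − sn u·sn v·dn u·dn v)/D = 0.5520230311045366/0.9350889678110023 = 0.59034279101463
dn(u+v) = (dn u·dn v − m·sn u·sn v·cn u·cn v)/D = 0.8626286298013503/0.9350889678110023 = 0.9225096857047965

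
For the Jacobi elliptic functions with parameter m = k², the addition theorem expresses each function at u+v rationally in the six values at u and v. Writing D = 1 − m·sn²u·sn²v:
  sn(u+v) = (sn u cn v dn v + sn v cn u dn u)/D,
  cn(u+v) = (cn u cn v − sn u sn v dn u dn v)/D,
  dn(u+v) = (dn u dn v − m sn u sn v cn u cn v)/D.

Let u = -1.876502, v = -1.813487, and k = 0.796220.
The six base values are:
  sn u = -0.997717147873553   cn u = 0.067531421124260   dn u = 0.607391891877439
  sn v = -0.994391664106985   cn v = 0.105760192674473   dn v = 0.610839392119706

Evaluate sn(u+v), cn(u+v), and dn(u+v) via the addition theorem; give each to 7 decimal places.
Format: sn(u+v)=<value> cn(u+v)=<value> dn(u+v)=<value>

sn(u+v)=-0.2799138 cn(u+v)=-0.9600251 dn(u+v)=0.9748475

m = k² = 0.6339662884
D = 1 − m·sn²u·sn²v = 0.3759836229946551
sn(u+v) = (sn u·cn v·dn v + sn v·cn u·dn u)/D = -0.1052430085730414/0.3759836229946551 = -0.2799138104335398
cn(u+v) = (cn u·cn v − sn u·sn v·dn u·dn v)/D = -0.3609537282072062/0.3759836229946551 = -0.9600251344254359
dn(u+v) = (dn u·dn v − m·sn u·sn v·cn u·cn v)/D = 0.3665266928230589/0.3759836229946551 = 0.9748474944300152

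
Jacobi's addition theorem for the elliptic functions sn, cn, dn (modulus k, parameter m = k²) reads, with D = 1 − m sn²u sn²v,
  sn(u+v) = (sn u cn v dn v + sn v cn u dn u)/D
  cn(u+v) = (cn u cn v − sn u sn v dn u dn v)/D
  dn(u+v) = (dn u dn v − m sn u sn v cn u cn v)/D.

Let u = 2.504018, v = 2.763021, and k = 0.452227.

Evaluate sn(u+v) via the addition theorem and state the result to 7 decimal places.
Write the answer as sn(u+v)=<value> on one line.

sn u = 0.7197447566478889, cn u = -0.6942387811681735, dn u = 0.9455461670390461
sn v = 0.5270765517160233, cn v = -0.8498178090809502, dn v = 0.9711772988122075
m = k² = 0.204509259529
D = 1 − m·sn²u·sn²v = 0.9705681617744985
sn(u+v) = (sn u·cn v·dn v + sn v·cn u·dn u)/D = -0.9400138524801606/0.9705681617744985 = -0.9685191514643596

sn(u+v)=-0.9685192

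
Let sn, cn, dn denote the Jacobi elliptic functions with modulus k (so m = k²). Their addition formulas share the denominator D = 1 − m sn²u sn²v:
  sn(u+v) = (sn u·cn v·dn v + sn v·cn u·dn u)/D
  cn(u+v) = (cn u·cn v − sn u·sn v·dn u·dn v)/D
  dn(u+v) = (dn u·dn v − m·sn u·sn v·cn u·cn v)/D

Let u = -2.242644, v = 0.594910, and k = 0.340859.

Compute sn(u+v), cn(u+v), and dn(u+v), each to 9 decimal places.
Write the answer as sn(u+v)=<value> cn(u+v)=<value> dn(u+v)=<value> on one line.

sn u = -0.8310605459990005, cn u = -0.5561819566327581, dn u = 0.9590388816648206
sn v = 0.557289272816086, cn v = 0.8303184126611418, dn v = 0.9817923984958581
m = k² = 0.116184857881
D = 1 − m·sn²u·sn²v = 0.9750783823939199
sn(u+v) = (sn u·cn v·dn v + sn v·cn u·dn u)/D = -0.974738977242046/0.9750783823939199 = -0.9996519201348299
cn(u+v) = (cn u·cn v − sn u·sn v·dn u·dn v)/D = -0.0257250472705837/0.9750783823939199 = -0.0263825429166279
dn(u+v) = (dn u·dn v − m·sn u·sn v·cn u·cn v)/D = 0.9167271954143611/0.9750783823939199 = 0.9401574396139308

sn(u+v)=-0.999651920 cn(u+v)=-0.026382543 dn(u+v)=0.940157440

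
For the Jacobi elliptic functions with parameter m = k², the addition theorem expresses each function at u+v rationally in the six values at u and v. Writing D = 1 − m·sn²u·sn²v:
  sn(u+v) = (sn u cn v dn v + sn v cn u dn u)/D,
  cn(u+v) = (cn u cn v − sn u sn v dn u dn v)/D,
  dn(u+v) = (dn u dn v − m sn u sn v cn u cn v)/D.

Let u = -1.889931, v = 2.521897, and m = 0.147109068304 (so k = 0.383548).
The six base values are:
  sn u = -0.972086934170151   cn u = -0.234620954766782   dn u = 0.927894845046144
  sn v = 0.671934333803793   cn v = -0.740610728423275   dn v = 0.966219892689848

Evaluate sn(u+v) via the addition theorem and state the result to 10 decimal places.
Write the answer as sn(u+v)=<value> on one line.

m = k² = 0.147109068304
D = 1 − m·sn²u·sn²v = 0.9372370537678011
sn(u+v) = (sn u·cn v·dn v + sn v·cn u·dn u)/D = 0.5493359228139604/0.9372370537678011 = 0.5861227110105886

sn(u+v)=0.5861227110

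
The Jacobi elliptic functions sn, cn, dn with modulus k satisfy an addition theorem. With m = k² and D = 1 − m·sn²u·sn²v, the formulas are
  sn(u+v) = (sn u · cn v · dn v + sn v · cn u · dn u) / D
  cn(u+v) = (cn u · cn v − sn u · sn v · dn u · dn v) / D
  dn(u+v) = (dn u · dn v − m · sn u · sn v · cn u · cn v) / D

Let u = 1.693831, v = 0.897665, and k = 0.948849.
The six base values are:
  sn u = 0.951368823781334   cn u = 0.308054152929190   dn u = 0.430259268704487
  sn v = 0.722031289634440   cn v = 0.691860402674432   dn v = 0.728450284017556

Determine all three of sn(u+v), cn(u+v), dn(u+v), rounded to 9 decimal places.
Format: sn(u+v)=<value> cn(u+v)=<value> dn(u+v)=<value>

m = k² = 0.900314424801
D = 1 − m·sn²u·sn²v = 0.5751808591425275
sn(u+v) = (sn u·cn v·dn v + sn v·cn u·dn u)/D = 0.5751767842016551/0.5751808591425275 = 0.9999929153746901
cn(u+v) = (cn u·cn v − sn u·sn v·dn u·dn v)/D = -0.002165095697369337/0.5751808591425275 = -0.003764199838981143
dn(u+v) = (dn u·dn v − m·sn u·sn v·cn u·cn v)/D = 0.1816136016796077/0.5751808591425275 = 0.3157504266577213

sn(u+v)=0.999992915 cn(u+v)=-0.003764200 dn(u+v)=0.315750427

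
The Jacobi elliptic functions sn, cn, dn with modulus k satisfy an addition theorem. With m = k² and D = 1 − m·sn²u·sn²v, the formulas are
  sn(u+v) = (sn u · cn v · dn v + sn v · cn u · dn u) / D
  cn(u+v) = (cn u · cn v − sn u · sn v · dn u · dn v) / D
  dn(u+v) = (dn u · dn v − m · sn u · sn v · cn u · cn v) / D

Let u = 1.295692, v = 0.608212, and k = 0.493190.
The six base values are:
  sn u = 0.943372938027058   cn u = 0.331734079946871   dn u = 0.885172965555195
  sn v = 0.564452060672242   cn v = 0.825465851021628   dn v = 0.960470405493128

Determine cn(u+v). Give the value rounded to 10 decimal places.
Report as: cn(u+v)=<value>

m = k² = 0.2432363761
D = 1 − m·sn²u·sn²v = 0.9310317069199082
cn(u+v) = (cn u·cn v − sn u·sn v·dn u·dn v)/D = -0.1788774701511267/0.9310317069199082 = -0.1921282259472121

cn(u+v)=-0.1921282259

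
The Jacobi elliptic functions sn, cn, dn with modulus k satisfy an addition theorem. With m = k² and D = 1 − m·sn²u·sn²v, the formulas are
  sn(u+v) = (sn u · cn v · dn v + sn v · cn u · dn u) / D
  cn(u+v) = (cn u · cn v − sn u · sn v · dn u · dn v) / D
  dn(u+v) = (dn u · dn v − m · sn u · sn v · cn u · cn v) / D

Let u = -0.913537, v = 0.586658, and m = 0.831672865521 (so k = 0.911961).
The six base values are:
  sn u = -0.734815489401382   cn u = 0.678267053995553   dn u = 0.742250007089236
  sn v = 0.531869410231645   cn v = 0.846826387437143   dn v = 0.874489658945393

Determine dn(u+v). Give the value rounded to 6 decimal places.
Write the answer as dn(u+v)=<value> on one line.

m = k² = 0.831672865521
D = 1 − m·sn²u·sn²v = 0.8729662369043402
dn(u+v) = (dn u·dn v − m·sn u·sn v·cn u·cn v)/D = 0.8357842098738957/0.8729662369043402 = 0.9574072564795894

dn(u+v)=0.957407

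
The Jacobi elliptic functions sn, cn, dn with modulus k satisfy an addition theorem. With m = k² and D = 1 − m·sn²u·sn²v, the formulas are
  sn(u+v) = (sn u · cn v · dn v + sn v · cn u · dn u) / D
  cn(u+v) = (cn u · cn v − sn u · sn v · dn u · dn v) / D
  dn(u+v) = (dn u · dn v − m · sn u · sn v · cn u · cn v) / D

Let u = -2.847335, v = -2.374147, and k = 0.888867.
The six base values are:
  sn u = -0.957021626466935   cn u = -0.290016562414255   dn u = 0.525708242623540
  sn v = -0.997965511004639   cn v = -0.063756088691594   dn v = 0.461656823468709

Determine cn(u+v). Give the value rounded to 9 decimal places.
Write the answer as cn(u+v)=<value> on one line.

m = k² = 0.790084543689
D = 1 − m·sn²u·sn²v = 0.2793105991251707
cn(u+v) = (cn u·cn v − sn u·sn v·dn u·dn v)/D = -0.2133032192819491/0.2793105991251707 = -0.7636774972021705

cn(u+v)=-0.763677497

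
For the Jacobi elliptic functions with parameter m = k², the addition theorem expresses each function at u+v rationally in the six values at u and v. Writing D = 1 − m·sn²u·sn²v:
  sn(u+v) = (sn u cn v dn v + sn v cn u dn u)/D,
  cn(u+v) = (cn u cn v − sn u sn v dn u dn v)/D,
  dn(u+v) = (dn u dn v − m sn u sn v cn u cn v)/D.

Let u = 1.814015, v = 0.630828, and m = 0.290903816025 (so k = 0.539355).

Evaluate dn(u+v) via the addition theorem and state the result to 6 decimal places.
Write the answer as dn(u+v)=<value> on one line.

dn(u+v)=0.900828

sn u = 0.9960590563721085, cn u = -0.08869248118699151, dn u = 0.8434361487494768
sn v = 0.5807372556710286, cn v = 0.8140910513423436, dn v = 0.9496794261241127
m = k² = 0.290903816025
D = 1 − m·sn²u·sn²v = 0.9026627726481544
dn(u+v) = (dn u·dn v − m·sn u·sn v·cn u·cn v)/D = 0.8131438934343438/0.9026627726481544 = 0.9008279925500996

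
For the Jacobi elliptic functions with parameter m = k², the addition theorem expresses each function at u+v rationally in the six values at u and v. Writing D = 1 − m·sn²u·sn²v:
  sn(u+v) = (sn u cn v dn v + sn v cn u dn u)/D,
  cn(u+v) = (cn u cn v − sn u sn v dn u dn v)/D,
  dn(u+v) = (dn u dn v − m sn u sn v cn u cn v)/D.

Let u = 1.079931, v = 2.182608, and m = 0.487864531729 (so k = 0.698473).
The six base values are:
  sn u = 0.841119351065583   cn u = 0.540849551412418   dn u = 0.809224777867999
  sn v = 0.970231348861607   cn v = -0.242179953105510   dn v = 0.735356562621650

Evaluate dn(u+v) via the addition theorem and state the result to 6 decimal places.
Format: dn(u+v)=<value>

m = k² = 0.487864531729
D = 1 − m·sn²u·sn²v = 0.6750884869662161
dn(u+v) = (dn u·dn v − m·sn u·sn v·cn u·cn v)/D = 0.6472178534420938/0.6750884869662161 = 0.9587155846052563

dn(u+v)=0.958716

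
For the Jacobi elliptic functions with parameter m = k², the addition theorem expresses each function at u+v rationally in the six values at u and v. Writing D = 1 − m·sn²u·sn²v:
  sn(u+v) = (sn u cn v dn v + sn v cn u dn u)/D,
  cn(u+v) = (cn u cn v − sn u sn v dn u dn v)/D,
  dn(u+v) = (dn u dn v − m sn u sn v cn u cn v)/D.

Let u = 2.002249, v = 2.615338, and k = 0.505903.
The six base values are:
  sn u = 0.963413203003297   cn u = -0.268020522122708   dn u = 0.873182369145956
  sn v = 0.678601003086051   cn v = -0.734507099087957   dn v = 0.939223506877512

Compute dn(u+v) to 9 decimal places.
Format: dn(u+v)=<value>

m = k² = 0.255937845409
D = 1 − m·sn²u·sn²v = 0.890607211832752
dn(u+v) = (dn u·dn v − m·sn u·sn v·cn u·cn v)/D = 0.787173251231465/0.890607211832752 = 0.8838613035836151

dn(u+v)=0.883861304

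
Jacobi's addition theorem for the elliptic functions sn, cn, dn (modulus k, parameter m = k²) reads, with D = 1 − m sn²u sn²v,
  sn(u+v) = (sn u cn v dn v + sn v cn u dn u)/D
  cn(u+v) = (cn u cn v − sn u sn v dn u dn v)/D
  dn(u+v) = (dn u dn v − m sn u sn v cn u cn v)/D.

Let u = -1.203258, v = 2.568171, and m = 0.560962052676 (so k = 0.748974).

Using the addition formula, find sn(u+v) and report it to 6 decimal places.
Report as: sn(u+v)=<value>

sn(u+v)=0.932091

sn u = -0.8827702866464978, cn u = 0.4698048754685929, dn u = 0.7502343607885191
sn v = 0.8988486314535728, cn v = -0.4382592129482724, dn v = 0.7394474741366701
m = k² = 0.560962052676
D = 1 − m·sn²u·sn²v = 0.6468151874019601
sn(u+v) = (sn u·cn v·dn v + sn v·cn u·dn u)/D = 0.602890642452531/0.6468151874019601 = 0.9320910426889336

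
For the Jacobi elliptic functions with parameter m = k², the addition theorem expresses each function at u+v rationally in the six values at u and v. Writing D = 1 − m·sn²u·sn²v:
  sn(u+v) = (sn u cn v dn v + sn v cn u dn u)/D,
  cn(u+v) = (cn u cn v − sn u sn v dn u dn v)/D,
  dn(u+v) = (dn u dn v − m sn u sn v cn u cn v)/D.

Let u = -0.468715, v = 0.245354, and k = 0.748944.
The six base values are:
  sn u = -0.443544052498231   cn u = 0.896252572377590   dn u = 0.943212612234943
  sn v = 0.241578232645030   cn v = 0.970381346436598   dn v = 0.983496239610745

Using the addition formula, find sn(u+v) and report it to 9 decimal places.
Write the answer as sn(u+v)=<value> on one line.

sn(u+v)=-0.220503809

m = k² = 0.560917115136
D = 1 − m·sn²u·sn²v = 0.9935599711719243
sn(u+v) = (sn u·cn v·dn v + sn v·cn u·dn u)/D = -0.2190837581429848/0.9935599711719243 = -0.2205038090298375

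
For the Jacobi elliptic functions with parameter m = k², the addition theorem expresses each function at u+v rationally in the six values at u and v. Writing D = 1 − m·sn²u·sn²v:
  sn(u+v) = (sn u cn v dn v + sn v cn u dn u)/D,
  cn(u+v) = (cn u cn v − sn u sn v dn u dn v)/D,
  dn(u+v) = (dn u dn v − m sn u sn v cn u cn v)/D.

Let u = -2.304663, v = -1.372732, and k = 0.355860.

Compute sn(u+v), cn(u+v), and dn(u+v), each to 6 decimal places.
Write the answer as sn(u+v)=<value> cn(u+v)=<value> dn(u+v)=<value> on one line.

sn(u+v)=0.414112 cn(u+v)=-0.910226 dn(u+v)=0.989082

sn u = -0.8012249972812531, cn u = -0.5983631871461144, dn u = 0.9584906603344854
sn v = -0.9723936571881261, cn v = 0.2333464708546095, dn v = 0.9382212329538306
m = k² = 0.1266363396
D = 1 − m·sn²u·sn²v = 0.923130941093967
sn(u+v) = (sn u·cn v·dn v + sn v·cn u·dn u)/D = 0.382279903796323/0.923130941093967 = 0.4141123287919456
cn(u+v) = (cn u·cn v − sn u·sn v·dn u·dn v)/D = -0.8402575852430653/0.923130941093967 = -0.9102257847053727
dn(u+v) = (dn u·dn v − m·sn u·sn v·cn u·cn v)/D = 0.9130522233288352/0.923130941093967 = 0.9890820280022378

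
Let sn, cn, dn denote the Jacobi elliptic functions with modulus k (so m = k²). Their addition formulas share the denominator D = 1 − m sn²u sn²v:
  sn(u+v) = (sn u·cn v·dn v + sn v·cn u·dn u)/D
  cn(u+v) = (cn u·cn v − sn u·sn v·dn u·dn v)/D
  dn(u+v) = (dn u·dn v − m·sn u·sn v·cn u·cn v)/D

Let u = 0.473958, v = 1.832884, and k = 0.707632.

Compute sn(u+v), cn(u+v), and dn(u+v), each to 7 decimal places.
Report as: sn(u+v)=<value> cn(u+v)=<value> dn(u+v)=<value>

sn u = 0.44887162067658, cn u = 0.8935962556720907, dn u = 0.9482127507166138
sn v = 0.9998811339702408, cn v = 0.01541810398153219, dn v = 0.7066654004384879
m = k² = 0.500743047424
D = 1 − m·sn²u·sn²v = 0.8991314045967283
sn(u+v) = (sn u·cn v·dn v + sn v·cn u·dn u)/D = 0.8521093002231384/0.8991314045967283 = 0.9477027449678727
cn(u+v) = (cn u·cn v − sn u·sn v·dn u·dn v)/D = -0.2869617103470756/0.8991314045967283 = -0.3191543626215364
dn(u+v) = (dn u·dn v − m·sn u·sn v·cn u·cn v)/D = 0.6669727381773331/0.8991314045967283 = 0.7417967326772206

sn(u+v)=0.9477027 cn(u+v)=-0.3191544 dn(u+v)=0.7417967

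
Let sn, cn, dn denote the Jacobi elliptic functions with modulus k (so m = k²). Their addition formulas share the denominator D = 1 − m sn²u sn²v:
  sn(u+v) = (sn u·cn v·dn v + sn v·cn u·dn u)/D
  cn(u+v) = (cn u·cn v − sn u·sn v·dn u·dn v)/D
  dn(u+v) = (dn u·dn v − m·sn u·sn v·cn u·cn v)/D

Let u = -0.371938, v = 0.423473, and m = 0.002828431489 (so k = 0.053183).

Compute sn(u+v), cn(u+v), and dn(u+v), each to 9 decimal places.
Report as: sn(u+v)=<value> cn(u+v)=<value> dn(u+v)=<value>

sn u = -0.3633996226402735, cn u = 0.9316333582825954, dn u = 0.9998132222359394
sn v = 0.4108976597889815, cn v = 0.9116814757249038, dn v = 0.9997611997036159
m = k² = 0.002828431489
D = 1 − m·sn²u·sn²v = 0.99993693593761
sn(u+v) = (sn u·cn v·dn v + sn v·cn u·dn u)/D = 0.05150887847214883/0.99993693593761 = 0.05151212703614208
cn(u+v) = (cn u·cn v − sn u·sn v·dn u·dn v)/D = 0.9986093887455882/0.99993693593761 = 0.9986723690821792
dn(u+v) = (dn u·dn v − m·sn u·sn v·cn u·cn v)/D = 0.9999331835468332/0.99993693593761 = 0.9999962473725673

sn(u+v)=0.051512127 cn(u+v)=0.998672369 dn(u+v)=0.999996247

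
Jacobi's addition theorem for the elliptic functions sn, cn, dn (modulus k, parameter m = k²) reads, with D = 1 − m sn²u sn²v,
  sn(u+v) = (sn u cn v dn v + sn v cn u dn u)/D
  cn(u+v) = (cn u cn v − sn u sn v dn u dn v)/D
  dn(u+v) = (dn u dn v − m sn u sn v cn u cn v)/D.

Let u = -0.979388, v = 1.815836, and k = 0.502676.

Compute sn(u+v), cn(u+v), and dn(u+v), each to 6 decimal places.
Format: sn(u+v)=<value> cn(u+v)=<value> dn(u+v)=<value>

sn(u+v)=0.727807 cn(u+v)=0.685782 dn(u+v)=0.930673

sn u = -0.8115934595038564, cn u = 0.5842226086780297, dn u = 0.9129959797665586
sn v = 0.9938154322540916, cn v = -0.1110445253653375, dn v = 0.8662751563049493
m = k² = 0.252683160976
D = 1 − m·sn²u·sn²v = 0.8356139913800652
sn(u+v) = (sn u·cn v·dn v + sn v·cn u·dn u)/D = 0.6081654135375041/0.8356139913800652 = 0.7278066425540379
cn(u+v) = (cn u·cn v − sn u·sn v·dn u·dn v)/D = 0.5730493629408206/0.8356139913800652 = 0.6857823933684933
dn(u+v) = (dn u·dn v − m·sn u·sn v·cn u·cn v)/D = 0.7776837675065542/0.8356139913800652 = 0.9306734634997724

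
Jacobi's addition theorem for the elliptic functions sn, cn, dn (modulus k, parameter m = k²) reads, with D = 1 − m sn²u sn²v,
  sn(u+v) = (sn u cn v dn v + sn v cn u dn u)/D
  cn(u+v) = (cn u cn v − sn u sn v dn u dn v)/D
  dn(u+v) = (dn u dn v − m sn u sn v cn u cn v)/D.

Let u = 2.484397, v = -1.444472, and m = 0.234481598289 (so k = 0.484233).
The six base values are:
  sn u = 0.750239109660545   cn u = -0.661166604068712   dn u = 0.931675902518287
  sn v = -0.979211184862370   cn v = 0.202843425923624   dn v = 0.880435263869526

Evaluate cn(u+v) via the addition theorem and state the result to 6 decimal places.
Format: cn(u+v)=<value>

m = k² = 0.234481598289
D = 1 − m·sn²u·sn²v = 0.873450365063471
cn(u+v) = (cn u·cn v − sn u·sn v·dn u·dn v)/D = 0.4684995077885096/0.873450365063471 = 0.5363779403245944

cn(u+v)=0.536378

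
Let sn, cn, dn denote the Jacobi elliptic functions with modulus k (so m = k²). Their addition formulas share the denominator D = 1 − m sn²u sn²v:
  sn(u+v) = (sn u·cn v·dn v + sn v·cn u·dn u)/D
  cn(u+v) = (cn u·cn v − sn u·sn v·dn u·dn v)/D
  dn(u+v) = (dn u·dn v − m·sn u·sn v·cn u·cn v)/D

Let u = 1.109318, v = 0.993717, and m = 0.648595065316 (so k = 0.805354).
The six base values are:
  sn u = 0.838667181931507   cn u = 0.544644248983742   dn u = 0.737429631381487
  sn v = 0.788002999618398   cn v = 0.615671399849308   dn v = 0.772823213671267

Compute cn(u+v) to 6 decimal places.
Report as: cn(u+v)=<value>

m = k² = 0.648595065316
D = 1 − m·sn²u·sn²v = 0.7167247188601518
cn(u+v) = (cn u·cn v − sn u·sn v·dn u·dn v)/D = -0.04131102014871921/0.7167247188601518 = -0.05763861502421527

cn(u+v)=-0.057639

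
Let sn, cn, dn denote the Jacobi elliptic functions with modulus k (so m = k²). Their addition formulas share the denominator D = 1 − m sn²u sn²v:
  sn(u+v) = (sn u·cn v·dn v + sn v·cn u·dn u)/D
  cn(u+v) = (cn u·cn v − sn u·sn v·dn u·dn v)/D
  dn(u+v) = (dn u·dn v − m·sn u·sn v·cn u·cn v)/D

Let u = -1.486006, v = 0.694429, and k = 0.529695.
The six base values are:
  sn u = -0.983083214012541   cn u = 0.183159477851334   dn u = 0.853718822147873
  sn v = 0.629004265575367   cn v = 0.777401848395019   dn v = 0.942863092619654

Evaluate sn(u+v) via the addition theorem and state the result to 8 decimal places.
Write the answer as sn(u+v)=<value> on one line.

sn(u+v)=-0.69700694

m = k² = 0.280576793025
D = 1 − m·sn²u·sn²v = 0.8927148804473422
sn(u+v) = (sn u·cn v·dn v + sn v·cn u·dn u)/D = -0.6222284684692869/0.8927148804473422 = -0.6970069415192075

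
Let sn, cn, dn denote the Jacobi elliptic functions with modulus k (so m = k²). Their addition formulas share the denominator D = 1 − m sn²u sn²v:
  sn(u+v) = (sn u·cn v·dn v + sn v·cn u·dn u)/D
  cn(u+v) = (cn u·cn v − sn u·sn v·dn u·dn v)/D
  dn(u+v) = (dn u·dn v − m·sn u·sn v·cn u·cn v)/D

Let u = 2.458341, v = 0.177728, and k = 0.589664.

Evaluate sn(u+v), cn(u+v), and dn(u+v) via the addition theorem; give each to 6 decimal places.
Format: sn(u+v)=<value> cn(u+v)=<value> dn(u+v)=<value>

sn(u+v)=0.730558 cn(u+v)=-0.682851 dn(u+v)=0.902455

sn u = 0.8287290741850421, cn u = -0.559649999196286, dn u = 0.8724677465883723
sn v = 0.176475791608732, cn v = 0.9843049806721855, dn v = 0.9945708725984984
m = k² = 0.347703632896
D = 1 − m·sn²u·sn²v = 0.9925628822697543
sn(u+v) = (sn u·cn v·dn v + sn v·cn u·dn u)/D = 0.725124500978931/0.9925628822697543 = 0.7305577449367685
cn(u+v) = (cn u·cn v − sn u·sn v·dn u·dn v)/D = -0.6777724790368066/0.9925628822697543 = -0.6828509217339488
dn(u+v) = (dn u·dn v − m·sn u·sn v·cn u·cn v)/D = 0.8957435895038422/0.9925628822697543 = 0.9024552554851643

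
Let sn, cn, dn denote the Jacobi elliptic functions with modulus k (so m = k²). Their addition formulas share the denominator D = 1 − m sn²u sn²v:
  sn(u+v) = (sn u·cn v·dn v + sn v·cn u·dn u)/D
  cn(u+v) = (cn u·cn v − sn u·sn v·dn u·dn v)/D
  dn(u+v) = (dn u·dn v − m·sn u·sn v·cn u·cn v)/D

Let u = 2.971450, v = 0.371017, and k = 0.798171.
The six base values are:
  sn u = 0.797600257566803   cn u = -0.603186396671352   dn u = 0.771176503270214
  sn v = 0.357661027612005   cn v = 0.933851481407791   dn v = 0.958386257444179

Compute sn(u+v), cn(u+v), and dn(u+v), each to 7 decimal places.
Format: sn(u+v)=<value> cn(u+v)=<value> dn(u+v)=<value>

m = k² = 0.637076945241
D = 1 − m·sn²u·sn²v = 0.9481551407142275
sn(u+v) = (sn u·cn v·dn v + sn v·cn u·dn u)/D = 0.5474738549080477/0.9481551407142275 = 0.5774095729688771
cn(u+v) = (cn u·cn v − sn u·sn v·dn u·dn v)/D = -0.7741256674823141/0.9481551407142275 = -0.8164546435925874
dn(u+v) = (dn u·dn v − m·sn u·sn v·cn u·cn v)/D = 0.8414562455393054/0.9481551407142275 = 0.8874668389241155

sn(u+v)=0.5774096 cn(u+v)=-0.8164546 dn(u+v)=0.8874668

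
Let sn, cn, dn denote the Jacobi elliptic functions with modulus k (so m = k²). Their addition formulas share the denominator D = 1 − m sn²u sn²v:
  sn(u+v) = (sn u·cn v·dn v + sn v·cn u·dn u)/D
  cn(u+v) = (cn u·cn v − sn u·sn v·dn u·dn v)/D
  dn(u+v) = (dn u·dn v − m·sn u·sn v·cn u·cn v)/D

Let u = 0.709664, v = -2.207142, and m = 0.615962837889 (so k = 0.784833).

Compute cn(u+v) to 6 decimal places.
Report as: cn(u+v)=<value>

cn(u+v)=0.293239

sn u = 0.6263088884210429, cn u = 0.7795749972163022, dn u = 0.8708505485478156
sn v = -0.9888350352562166, cn v = -0.1490143384035138, dn v = 0.6306463233182904
m = k² = 0.615962837889
D = 1 − m·sn²u·sn²v = 0.7637459009272445
cn(u+v) = (cn u·cn v − sn u·sn v·dn u·dn v)/D = 0.2239597818703547/0.7637459009272445 = 0.293238604093915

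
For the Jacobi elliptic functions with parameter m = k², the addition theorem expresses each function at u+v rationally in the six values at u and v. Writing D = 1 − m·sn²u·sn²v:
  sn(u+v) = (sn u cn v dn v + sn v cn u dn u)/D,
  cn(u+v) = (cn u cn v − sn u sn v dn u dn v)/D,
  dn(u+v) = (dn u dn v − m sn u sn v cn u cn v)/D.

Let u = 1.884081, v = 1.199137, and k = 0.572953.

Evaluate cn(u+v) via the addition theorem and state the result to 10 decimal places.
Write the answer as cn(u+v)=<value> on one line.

sn u = 0.9920998287481403, cn u = -0.1254509059270231, dn u = 0.8227339976578144
sn v = 0.9037850187851114, cn v = 0.4279867285554492, dn v = 0.8554857589757006
m = k² = 0.328275140209
D = 1 − m·sn²u·sn²v = 0.7360759170865479
cn(u+v) = (cn u·cn v − sn u·sn v·dn u·dn v)/D = -0.6847834190423519/0.7360759170865479 = -0.9303162936681638

cn(u+v)=-0.9303162937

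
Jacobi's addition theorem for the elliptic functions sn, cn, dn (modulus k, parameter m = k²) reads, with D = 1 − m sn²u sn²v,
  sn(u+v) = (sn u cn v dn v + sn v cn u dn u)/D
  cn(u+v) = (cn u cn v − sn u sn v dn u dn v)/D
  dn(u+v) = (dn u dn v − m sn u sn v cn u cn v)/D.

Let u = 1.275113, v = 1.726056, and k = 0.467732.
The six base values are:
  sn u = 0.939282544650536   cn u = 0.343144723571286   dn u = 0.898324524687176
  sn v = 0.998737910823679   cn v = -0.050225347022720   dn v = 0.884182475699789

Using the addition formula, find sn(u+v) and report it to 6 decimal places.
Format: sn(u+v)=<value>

m = k² = 0.218773223824
D = 1 − m·sn²u·sn²v = 0.8074738435683343
sn(u+v) = (sn u·cn v·dn v + sn v·cn u·dn u)/D = 0.2661542666480819/0.8074738435683343 = 0.3296134837902746

sn(u+v)=0.329613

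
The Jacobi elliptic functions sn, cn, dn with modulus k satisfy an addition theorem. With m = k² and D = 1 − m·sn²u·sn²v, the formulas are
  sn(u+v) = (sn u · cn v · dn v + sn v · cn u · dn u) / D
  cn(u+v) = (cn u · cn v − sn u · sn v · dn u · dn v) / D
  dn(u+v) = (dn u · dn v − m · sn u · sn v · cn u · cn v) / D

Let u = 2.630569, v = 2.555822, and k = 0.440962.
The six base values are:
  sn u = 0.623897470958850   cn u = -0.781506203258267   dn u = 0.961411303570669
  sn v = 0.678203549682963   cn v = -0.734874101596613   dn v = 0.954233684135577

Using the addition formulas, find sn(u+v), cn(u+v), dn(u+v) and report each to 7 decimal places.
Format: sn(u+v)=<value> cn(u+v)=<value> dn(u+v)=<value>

sn(u+v)=-0.9812305 cn(u+v)=0.1928384 dn(u+v)=0.9015450

m = k² = 0.194447485444
D = 1 − m·sn²u·sn²v = 0.9651864029156892
sn(u+v) = (sn u·cn v·dn v + sn v·cn u·dn u)/D = -0.9470703635049441/0.9651864029156892 = -0.9812305277446728
cn(u+v) = (cn u·cn v − sn u·sn v·dn u·dn v)/D = 0.1861250089158899/0.9651864029156892 = 0.1928384075383087
dn(u+v) = (dn u·dn v − m·sn u·sn v·cn u·cn v)/D = 0.8701589640499936/0.9651864029156892 = 0.9015449880161683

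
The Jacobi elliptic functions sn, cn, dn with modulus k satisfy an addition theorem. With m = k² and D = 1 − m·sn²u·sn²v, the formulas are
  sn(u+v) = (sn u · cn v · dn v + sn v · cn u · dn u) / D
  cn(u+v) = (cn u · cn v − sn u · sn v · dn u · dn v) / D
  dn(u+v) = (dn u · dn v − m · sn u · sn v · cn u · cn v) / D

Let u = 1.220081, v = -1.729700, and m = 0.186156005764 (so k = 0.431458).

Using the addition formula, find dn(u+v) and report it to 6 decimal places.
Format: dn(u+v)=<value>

sn u = 0.9239591691901212, cn u = 0.3824911158046694, dn u = 0.9171033290619818
sn v = -0.9975880898856311, cn v = -0.0694118355782205, dn v = 0.9026299875447509
m = k² = 0.186156005764
D = 1 − m·sn²u·sn²v = 0.8418442003494176
dn(u+v) = (dn u·dn v − m·sn u·sn v·cn u·cn v)/D = 0.8232494673516197/0.8418442003494176 = 0.9779119069893456

dn(u+v)=0.977912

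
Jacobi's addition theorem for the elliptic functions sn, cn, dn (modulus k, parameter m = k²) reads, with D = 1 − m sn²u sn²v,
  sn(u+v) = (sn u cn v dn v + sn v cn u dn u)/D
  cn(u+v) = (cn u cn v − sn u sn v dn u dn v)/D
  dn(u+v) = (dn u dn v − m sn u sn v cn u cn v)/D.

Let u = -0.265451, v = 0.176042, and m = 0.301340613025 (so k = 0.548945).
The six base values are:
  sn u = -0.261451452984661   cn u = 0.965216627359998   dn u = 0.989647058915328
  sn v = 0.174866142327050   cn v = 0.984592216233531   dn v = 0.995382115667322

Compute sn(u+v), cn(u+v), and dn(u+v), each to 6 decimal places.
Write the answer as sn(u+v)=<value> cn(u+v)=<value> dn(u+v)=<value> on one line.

sn(u+v)=-0.089254 cn(u+v)=0.996009 dn(u+v)=0.998799

m = k² = 0.301340613025
D = 1 − m·sn²u·sn²v = 0.9993701295336297
sn(u+v) = (sn u·cn v·dn v + sn v·cn u·dn u)/D = -0.08919801524047514/0.9993701295336297 = -0.08925423384637347
cn(u+v) = (cn u·cn v − sn u·sn v·dn u·dn v)/D = 0.9953815197607518/0.9993701295336297 = 0.9960088763361986
dn(u+v) = (dn u·dn v − m·sn u·sn v·cn u·cn v)/D = 0.9981698771885841/0.9993701295336297 = 0.9987989911749656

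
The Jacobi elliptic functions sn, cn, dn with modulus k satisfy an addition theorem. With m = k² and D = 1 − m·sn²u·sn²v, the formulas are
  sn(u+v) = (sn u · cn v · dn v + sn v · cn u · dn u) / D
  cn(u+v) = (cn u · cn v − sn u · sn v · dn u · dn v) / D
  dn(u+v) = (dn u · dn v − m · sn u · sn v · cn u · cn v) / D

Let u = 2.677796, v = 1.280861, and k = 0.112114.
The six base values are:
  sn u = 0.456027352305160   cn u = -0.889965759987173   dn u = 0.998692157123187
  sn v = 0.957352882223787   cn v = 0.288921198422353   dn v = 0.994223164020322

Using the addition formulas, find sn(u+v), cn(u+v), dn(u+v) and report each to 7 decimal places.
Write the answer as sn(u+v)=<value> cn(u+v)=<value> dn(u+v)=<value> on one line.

sn(u+v)=-0.7216310 cn(u+v)=-0.6922779 dn(u+v)=0.9967218

m = k² = 0.012569548996
D = 1 − m·sn²u·sn²v = 0.9976042274871324
sn(u+v) = (sn u·cn v·dn v + sn v·cn u·dn u)/D = -0.7199021519953162/0.9976042274871324 = -0.7216310157472763
cn(u+v) = (cn u·cn v − sn u·sn v·dn u·dn v)/D = -0.6906193497526049/0.9976042274871324 = -0.6922778900929556
dn(u+v) = (dn u·dn v − m·sn u·sn v·cn u·cn v)/D = 0.9943339033966127/0.9976042274871324 = 0.9967218221410736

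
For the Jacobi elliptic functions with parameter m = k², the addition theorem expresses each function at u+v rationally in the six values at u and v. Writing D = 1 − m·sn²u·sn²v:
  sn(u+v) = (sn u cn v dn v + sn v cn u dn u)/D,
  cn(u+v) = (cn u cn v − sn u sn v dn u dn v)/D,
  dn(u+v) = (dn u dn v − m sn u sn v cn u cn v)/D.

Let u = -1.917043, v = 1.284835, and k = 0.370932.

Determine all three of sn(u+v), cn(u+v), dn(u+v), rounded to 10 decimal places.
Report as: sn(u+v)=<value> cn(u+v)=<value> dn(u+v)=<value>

sn u = -0.9644163445388053, cn u = -0.2643881888178978, dn u = 0.9338239577424938
sn v = 0.9489547634388126, cn v = 0.3154122016453823, dn v = 0.9360008693495368
m = k² = 0.137590548624
D = 1 − m·sn²u·sn²v = 0.8847585413413347
sn(u+v) = (sn u·cn v·dn v + sn v·cn u·dn u)/D = -0.5190102343460371/0.8847585413413347 = -0.5866122903534717
cn(u+v) = (cn u·cn v − sn u·sn v·dn u·dn v)/D = 0.7165375448087266/0.8847585413413347 = 0.8098679033066159
dn(u+v) = (dn u·dn v − m·sn u·sn v·cn u·cn v)/D = 0.863559312980392/0.8847585413413347 = 0.9760395324030399

sn(u+v)=-0.5866122904 cn(u+v)=0.8098679033 dn(u+v)=0.9760395324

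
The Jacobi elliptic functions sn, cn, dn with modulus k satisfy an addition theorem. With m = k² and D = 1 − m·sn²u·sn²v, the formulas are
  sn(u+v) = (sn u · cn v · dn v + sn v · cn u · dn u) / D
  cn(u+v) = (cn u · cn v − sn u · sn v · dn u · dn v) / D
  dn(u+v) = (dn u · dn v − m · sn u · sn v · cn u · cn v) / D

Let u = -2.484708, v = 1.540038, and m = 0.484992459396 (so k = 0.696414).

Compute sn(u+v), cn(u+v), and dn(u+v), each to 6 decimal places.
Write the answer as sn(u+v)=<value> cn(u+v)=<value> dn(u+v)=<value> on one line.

sn u = -0.8886262593100473, cn u = -0.4586320652381739, dn u = 0.7855077908915227
sn v = 0.9763392097599538, cn v = 0.2162446472986303, dn v = 0.7332711882534011
m = k² = 0.484992459396
D = 1 − m·sn²u·sn²v = 0.6349311871874354
sn(u+v) = (sn u·cn v·dn v + sn v·cn u·dn u)/D = -0.492640930648318/0.6349311871874354 = -0.7758965705095968
cn(u+v) = (cn u·cn v − sn u·sn v·dn u·dn v)/D = 0.4005527754406469/0.6349311871874354 = 0.6308601365369715
dn(u+v) = (dn u·dn v − m·sn u·sn v·cn u·cn v)/D = 0.534258669142595/0.6349311871874354 = 0.8414434192612414

sn(u+v)=-0.775897 cn(u+v)=0.630860 dn(u+v)=0.841443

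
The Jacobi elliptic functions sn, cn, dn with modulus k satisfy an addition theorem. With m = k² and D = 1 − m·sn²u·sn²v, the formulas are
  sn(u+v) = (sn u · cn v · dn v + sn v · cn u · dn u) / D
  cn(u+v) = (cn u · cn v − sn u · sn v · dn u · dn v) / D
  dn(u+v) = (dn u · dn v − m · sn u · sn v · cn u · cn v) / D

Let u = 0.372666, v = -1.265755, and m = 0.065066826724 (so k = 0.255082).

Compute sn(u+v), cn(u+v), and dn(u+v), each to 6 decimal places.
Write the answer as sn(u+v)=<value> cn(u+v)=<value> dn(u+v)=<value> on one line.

sn u = 0.3635914672014433, cn u = 0.9315585032504946, dn u = 0.995689834493591
sn v = -0.948927113607384, cn v = 0.3154953772415041, dn v = 0.9702627230182728
m = k² = 0.065066826724
D = 1 − m·sn²u·sn²v = 0.9922544421155296
sn(u+v) = (sn u·cn v·dn v + sn v·cn u·dn u)/D = -0.768870795081396/0.9922544421155296 = -0.774872615780011
cn(u+v) = (cn u·cn v − sn u·sn v·dn u·dn v)/D = 0.6272213153017864/0.9922544421155296 = 0.6321174173476344
dn(u+v) = (dn u·dn v − m·sn u·sn v·cn u·cn v)/D = 0.9726786843499655/0.9922544421155296 = 0.9802714334804813

sn(u+v)=-0.774873 cn(u+v)=0.632117 dn(u+v)=0.980271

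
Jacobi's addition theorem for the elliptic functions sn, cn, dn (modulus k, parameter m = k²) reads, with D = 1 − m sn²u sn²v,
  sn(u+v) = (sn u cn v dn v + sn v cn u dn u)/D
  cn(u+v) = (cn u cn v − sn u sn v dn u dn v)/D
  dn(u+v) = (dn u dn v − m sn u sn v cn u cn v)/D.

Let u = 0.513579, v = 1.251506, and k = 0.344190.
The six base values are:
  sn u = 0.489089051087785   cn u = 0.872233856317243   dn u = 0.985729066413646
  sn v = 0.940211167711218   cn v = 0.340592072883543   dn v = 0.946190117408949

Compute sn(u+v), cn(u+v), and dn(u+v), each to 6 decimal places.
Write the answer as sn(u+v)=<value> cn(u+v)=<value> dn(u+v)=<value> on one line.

sn(u+v)=0.990818 cn(u+v)=-0.135204 dn(u+v)=0.940053

m = k² = 0.1184667561
D = 1 − m·sn²u·sn²v = 0.9749491083417267
sn(u+v) = (sn u·cn v·dn v + sn v·cn u·dn u)/D = 0.965996859449883/0.9749491083417267 = 0.9908177269815955
cn(u+v) = (cn u·cn v − sn u·sn v·dn u·dn v)/D = -0.1318174168662514/0.9749491083417267 = -0.1352044078387407
dn(u+v) = (dn u·dn v − m·sn u·sn v·cn u·cn v)/D = 0.9165034197437695/0.9749491083417267 = 0.9400525749519721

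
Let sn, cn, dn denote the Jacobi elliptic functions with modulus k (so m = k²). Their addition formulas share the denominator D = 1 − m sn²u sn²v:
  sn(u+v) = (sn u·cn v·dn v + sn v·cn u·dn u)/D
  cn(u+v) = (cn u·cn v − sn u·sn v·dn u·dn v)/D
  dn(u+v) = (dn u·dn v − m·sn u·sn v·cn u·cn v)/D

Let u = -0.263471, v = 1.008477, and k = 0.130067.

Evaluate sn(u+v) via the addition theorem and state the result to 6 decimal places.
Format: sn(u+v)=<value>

sn u = -0.2603842365839294, cn u = 0.9655050747347754, dn u = 0.999426335181502
sn v = 0.8447618401655145, cn v = 0.535142442159257, dn v = 0.9939453426199557
m = k² = 0.016917424489
D = 1 − m·sn²u·sn²v = 0.9991814745267061
sn(u+v) = (sn u·cn v·dn v + sn v·cn u·dn u)/D = 0.6766549658420209/0.9991814745267061 = 0.6772092788875413

sn(u+v)=0.677209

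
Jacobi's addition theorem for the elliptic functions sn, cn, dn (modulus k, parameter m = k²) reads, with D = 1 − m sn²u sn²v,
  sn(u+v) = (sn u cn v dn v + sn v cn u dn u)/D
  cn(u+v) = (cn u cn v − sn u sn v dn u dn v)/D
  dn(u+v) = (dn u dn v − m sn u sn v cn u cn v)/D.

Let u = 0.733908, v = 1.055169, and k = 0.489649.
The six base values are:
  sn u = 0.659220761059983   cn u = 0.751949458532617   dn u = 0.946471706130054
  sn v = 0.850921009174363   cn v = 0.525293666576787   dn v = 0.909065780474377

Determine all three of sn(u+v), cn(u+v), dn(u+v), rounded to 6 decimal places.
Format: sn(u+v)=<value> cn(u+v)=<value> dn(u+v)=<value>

m = k² = 0.239756143201
D = 1 − m·sn²u·sn²v = 0.9245585565502818
sn(u+v) = (sn u·cn v·dn v + sn v·cn u·dn u)/D = 0.9203949158727286/0.9245585565502818 = 0.9954966176581735
cn(u+v) = (cn u·cn v − sn u·sn v·dn u·dn v)/D = -0.08764544098795662/0.9245585565502818 = -0.09479706868430249
dn(u+v) = (dn u·dn v − m·sn u·sn v·cn u·cn v)/D = 0.8072822739543904/0.9245585565502818 = 0.8731542942683119

sn(u+v)=0.995497 cn(u+v)=-0.094797 dn(u+v)=0.873154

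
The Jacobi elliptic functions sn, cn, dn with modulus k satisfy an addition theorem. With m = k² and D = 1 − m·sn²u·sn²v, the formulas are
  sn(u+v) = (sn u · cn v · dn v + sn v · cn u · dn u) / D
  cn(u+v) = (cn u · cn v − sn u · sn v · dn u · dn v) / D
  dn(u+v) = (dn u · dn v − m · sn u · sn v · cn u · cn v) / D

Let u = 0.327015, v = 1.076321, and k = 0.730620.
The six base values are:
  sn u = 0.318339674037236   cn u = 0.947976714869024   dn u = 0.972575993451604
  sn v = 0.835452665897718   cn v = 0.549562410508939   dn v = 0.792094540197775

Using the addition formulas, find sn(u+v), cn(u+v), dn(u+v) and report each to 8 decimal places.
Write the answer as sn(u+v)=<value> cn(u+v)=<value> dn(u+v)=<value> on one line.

m = k² = 0.5338055844
D = 1 − m·sn²u·sn²v = 0.9622420553329274
sn(u+v) = (sn u·cn v·dn v + sn v·cn u·dn u)/D = 0.908845117973591/0.9622420553329274 = 0.9445077908792279
cn(u+v) = (cn u·cn v − sn u·sn v·dn u·dn v)/D = 0.3160859449373002/0.9622420553329274 = 0.3284890149889958
dn(u+v) = (dn u·dn v − m·sn u·sn v·cn u·cn v)/D = 0.696409832461966/0.9622420553329274 = 0.7237366404870074

sn(u+v)=0.94450779 cn(u+v)=0.32848901 dn(u+v)=0.72373664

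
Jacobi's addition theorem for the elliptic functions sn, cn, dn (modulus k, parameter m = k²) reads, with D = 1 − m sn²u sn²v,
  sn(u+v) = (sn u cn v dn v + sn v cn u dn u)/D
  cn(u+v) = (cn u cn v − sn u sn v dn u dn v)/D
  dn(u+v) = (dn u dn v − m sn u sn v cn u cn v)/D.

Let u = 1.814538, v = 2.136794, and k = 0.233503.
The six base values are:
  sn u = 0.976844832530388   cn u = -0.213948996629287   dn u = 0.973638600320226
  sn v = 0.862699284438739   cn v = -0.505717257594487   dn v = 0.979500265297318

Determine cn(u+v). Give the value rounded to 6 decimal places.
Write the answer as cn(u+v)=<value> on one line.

m = k² = 0.054523651009
D = 1 − m·sn²u·sn²v = 0.9612782504311129
cn(u+v) = (cn u·cn v − sn u·sn v·dn u·dn v)/D = -0.6954900757248134/0.9612782504311129 = -0.7235054734806502

cn(u+v)=-0.723505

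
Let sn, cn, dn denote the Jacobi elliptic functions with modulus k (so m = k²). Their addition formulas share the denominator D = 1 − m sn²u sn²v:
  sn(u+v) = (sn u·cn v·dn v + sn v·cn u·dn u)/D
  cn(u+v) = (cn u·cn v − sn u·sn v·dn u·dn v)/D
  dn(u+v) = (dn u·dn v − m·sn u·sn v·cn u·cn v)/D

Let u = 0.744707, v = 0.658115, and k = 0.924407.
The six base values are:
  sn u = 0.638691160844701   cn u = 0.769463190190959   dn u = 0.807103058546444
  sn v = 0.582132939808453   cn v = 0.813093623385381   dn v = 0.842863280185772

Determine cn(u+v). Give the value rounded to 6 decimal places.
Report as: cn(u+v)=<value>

cn(u+v)=0.422642

m = k² = 0.854528301649
D = 1 − m·sn²u·sn²v = 0.8818720652112462
cn(u+v) = (cn u·cn v − sn u·sn v·dn u·dn v)/D = 0.3727162754284774/0.8818720652112462 = 0.4226421157123238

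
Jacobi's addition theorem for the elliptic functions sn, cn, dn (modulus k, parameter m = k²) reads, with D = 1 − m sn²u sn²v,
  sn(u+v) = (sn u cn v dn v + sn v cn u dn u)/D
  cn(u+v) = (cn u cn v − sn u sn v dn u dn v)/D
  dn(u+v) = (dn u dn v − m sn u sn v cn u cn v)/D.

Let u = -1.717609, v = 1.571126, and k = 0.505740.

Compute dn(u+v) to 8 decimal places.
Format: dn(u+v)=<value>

dn(u+v)=0.99727669

sn u = -0.9996931075648038, cn u = -0.02477278118067692, dn u = 0.8627769224289889
sn v = 0.9948376462453502, cn v = 0.101479345745878, dn v = 0.864211210845031
m = k² = 0.2557729476
D = 1 − m·sn²u·sn²v = 0.7470163659867566
dn(u+v) = (dn u·dn v − m·sn u·sn v·cn u·cn v)/D = 0.7449820103286768/0.7470163659867566 = 0.9972766919833242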